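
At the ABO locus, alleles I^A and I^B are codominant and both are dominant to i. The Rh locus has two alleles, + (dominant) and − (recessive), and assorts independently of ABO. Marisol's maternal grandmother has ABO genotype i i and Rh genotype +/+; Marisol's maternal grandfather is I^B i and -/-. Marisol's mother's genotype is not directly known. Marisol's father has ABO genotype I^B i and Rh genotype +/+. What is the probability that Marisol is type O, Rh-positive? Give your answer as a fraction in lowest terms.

Marisol's mother's ABO genotype from i i × I^B i: 1/2 I^B i, 1/2 i i.
Crossing each possibility with the father I^B i and summing P(type O): 1/2·1/4 + 1/2·1/2 = 3/8.
Similarly for Rh via the mother's Rh distribution: P(Rh+) = 1.
Independent loci: 3/8 × 1 = 3/8.

3/8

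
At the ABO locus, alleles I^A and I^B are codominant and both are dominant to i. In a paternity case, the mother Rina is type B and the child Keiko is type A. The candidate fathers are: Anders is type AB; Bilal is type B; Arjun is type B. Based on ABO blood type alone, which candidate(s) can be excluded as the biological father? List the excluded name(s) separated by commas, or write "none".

A candidate is excluded only if no genotype consistent with his phenotype could produce a type A child with a type B mother.
Bilal (type B): no genotype consistent with that phenotype can produce a type-A child with a type-B mother.
Arjun (type B): no genotype consistent with that phenotype can produce a type-A child with a type-B mother.

Bilal, Arjun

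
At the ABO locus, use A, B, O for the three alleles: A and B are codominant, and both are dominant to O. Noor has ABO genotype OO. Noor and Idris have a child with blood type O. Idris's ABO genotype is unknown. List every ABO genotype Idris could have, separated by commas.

For each candidate genotype of Idris, check whether crossing it with OO can produce every observed child phenotype.
  AA → possible child types {A} ✗
  AB → possible child types {A, B} ✗
  AO → possible child types {O, A} ✓
  BB → possible child types {B} ✗
  BO → possible child types {O, B} ✓
  OO → possible child types {O} ✓

AO, BO, OO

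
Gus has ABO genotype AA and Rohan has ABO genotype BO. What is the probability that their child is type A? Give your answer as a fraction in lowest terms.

ABO cross AA × BO → offspring phenotypes: 1/2 A, 1/2 AB.
So P(type A) = 1/2.

1/2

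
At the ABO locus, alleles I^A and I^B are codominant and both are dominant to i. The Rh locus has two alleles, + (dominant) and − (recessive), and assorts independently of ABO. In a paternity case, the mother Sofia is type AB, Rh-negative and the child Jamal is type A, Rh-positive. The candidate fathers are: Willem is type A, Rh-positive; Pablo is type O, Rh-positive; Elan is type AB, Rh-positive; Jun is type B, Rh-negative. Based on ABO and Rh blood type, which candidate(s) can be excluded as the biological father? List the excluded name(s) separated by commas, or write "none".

Jun

A candidate is excluded only if no genotype consistent with his phenotype could produce a type A, Rh-positive child with a type AB, Rh-negative mother.
Jun (type B, Rh-): no genotype consistent with that phenotype can produce a type-A Rh+ child with a type-AB mother.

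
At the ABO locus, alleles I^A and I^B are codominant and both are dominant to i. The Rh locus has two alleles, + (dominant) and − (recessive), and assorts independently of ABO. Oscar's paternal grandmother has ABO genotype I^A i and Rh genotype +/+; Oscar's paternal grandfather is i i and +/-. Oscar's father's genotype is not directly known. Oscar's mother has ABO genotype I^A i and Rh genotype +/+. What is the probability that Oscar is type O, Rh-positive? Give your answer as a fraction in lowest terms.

Oscar's father's ABO genotype from I^A i × i i: 1/2 I^A i, 1/2 i i.
Crossing each possibility with the mother I^A i and summing P(type O): 1/2·1/4 + 1/2·1/2 = 3/8.
Similarly for Rh via the father's Rh distribution: P(Rh+) = 1.
Independent loci: 3/8 × 1 = 3/8.

3/8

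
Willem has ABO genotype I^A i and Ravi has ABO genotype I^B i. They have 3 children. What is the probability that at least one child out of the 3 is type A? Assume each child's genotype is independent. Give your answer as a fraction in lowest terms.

ABO cross I^A i × I^B i → 1/4 O, 1/4 A, 1/4 B, 1/4 AB.
So P(type A) = 1/4 per child.
P(none) = (3/4)^3 = 27/64; P(at least one) = 1 − 27/64 = 37/64.

37/64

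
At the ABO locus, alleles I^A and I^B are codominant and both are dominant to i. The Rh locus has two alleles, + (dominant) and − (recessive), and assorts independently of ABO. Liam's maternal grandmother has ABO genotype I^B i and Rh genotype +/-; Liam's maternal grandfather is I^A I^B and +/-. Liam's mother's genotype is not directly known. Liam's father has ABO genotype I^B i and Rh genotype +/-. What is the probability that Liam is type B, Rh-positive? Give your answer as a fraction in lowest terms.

Liam's mother's ABO genotype from I^B i × I^A I^B: 1/4 I^A I^B, 1/4 I^A i, 1/4 I^B I^B, 1/4 I^B i.
Crossing each possibility with the father I^B i and summing P(type B): 1/4·1/2 + 1/4·1/4 + 1/4·1 + 1/4·3/4 = 5/8.
Similarly for Rh via the mother's Rh distribution: P(Rh+) = 3/4.
Independent loci: 5/8 × 3/4 = 15/32.

15/32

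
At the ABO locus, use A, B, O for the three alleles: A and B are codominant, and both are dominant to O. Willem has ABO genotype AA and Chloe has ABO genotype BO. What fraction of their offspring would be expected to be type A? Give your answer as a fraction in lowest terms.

1/2

ABO cross AA × BO → offspring phenotypes: 1/2 A, 1/2 AB.
So P(type A) = 1/2.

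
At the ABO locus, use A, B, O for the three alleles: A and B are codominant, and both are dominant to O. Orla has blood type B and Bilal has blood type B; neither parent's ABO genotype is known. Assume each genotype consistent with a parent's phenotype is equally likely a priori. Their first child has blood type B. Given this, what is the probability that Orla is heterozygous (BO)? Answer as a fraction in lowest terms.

Possible genotypes: Orla ∈ {BB, BO}; Bilal ∈ {BB, BO}.
Weight each parental genotype pair by prior × P(type-B child):
  BB × BB: posterior weight 4/15.
  BB × BO: posterior weight 4/15.
  BO × BB: posterior weight 4/15.
  BO × BO: posterior weight 1/5.
Sum the posterior weight over pairs where Orla is BO: 7/15.

7/15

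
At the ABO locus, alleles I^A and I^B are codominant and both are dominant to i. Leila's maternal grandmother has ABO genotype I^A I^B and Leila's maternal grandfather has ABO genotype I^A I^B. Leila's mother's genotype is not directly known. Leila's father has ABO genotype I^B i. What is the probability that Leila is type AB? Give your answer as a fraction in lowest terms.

Leila's mother's ABO genotype from I^A I^B × I^A I^B: 1/4 I^A I^A, 1/2 I^A I^B, 1/4 I^B I^B.
Crossing each possibility with the father I^B i and summing P(type AB): 1/4·1/2 + 1/2·1/4 + 1/4·0 = 1/4.

1/4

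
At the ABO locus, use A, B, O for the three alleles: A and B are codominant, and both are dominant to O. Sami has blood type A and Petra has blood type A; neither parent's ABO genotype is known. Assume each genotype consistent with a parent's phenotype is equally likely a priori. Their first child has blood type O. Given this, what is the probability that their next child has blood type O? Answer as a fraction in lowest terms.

1/4

Possible genotypes: Sami ∈ {AA, AO}; Petra ∈ {AA, AO}.
Weight each parental genotype pair by prior × P(type-O child):
  AO × AO: posterior weight 1; P(next child type O) = 1/4.
Weighted sum = 1/4.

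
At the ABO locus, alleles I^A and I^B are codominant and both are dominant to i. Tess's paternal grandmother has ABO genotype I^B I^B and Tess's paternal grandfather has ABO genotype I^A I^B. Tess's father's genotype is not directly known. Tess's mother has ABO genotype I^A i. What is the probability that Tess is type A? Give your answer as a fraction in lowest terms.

1/4

Tess's father's ABO genotype from I^B I^B × I^A I^B: 1/2 I^A I^B, 1/2 I^B I^B.
Crossing each possibility with the mother I^A i and summing P(type A): 1/2·1/2 + 1/2·0 = 1/4.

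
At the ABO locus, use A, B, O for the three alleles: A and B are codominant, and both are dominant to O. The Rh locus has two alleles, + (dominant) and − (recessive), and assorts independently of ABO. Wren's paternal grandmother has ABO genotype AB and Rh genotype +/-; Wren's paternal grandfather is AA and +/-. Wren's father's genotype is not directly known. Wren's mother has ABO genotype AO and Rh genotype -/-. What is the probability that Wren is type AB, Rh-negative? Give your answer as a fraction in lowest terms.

1/16

Wren's father's ABO genotype from AB × AA: 1/2 AA, 1/2 AB.
Crossing each possibility with the mother AO and summing P(type AB): 1/2·0 + 1/2·1/4 = 1/8.
Similarly for Rh via the father's Rh distribution: P(Rh-) = 1/2.
Independent loci: 1/8 × 1/2 = 1/16.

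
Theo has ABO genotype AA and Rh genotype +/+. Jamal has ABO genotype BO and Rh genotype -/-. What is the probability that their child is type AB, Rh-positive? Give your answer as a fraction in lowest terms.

ABO cross AA × BO → offspring phenotypes: 1/2 A, 1/2 AB.
Rh cross +/+ × -/- → 1 Rh+.
Independent loci: P(type AB, Rh-positive) = 1/2 × 1 = 1/2.

1/2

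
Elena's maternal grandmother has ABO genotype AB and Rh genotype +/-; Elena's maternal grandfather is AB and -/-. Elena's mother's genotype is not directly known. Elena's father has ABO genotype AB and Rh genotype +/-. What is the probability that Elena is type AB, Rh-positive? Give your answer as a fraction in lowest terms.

5/16

Elena's mother's ABO genotype from AB × AB: 1/4 AA, 1/2 AB, 1/4 BB.
Crossing each possibility with the father AB and summing P(type AB): 1/4·1/2 + 1/2·1/2 + 1/4·1/2 = 1/2.
Similarly for Rh via the mother's Rh distribution: P(Rh+) = 5/8.
Independent loci: 1/2 × 5/8 = 5/16.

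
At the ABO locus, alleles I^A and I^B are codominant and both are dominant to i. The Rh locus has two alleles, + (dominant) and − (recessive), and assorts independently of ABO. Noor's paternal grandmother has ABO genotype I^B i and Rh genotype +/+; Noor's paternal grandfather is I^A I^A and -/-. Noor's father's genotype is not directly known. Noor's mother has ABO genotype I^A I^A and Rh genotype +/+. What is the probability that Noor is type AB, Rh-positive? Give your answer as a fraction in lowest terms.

1/4

Noor's father's ABO genotype from I^B i × I^A I^A: 1/2 I^A I^B, 1/2 I^A i.
Crossing each possibility with the mother I^A I^A and summing P(type AB): 1/2·1/2 + 1/2·0 = 1/4.
Similarly for Rh via the father's Rh distribution: P(Rh+) = 1.
Independent loci: 1/4 × 1 = 1/4.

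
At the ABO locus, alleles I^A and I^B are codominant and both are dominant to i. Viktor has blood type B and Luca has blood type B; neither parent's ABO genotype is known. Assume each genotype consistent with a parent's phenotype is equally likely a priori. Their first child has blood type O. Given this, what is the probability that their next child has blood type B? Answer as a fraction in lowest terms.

Possible genotypes: Viktor ∈ {I^B I^B, I^B i}; Luca ∈ {I^B I^B, I^B i}.
Weight each parental genotype pair by prior × P(type-O child):
  I^B i × I^B i: posterior weight 1; P(next child type B) = 3/4.
Weighted sum = 3/4.

3/4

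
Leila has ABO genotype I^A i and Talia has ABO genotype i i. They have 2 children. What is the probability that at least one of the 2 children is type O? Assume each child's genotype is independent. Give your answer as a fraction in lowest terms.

ABO cross I^A i × i i → 1/2 O, 1/2 A.
So P(type O) = 1/2 per child.
P(none) = (1/2)^2 = 1/4; P(at least one) = 1 − 1/4 = 3/4.

3/4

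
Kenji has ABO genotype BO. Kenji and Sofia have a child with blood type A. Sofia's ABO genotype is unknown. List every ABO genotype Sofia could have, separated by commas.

AA, AB, AO

For each candidate genotype of Sofia, check whether crossing it with BO can produce every observed child phenotype.
  AA → possible child types {A, AB} ✓
  AB → possible child types {A, B, AB} ✓
  AO → possible child types {O, A, B, AB} ✓
  BB → possible child types {B} ✗
  BO → possible child types {O, B} ✗
  OO → possible child types {O, B} ✗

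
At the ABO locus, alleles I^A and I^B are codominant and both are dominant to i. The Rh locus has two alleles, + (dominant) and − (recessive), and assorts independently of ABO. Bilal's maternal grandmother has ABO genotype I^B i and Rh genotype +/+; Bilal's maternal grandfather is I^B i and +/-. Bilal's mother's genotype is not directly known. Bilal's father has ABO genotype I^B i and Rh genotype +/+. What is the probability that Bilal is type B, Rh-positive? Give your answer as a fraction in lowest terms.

Bilal's mother's ABO genotype from I^B i × I^B i: 1/4 I^B I^B, 1/2 I^B i, 1/4 i i.
Crossing each possibility with the father I^B i and summing P(type B): 1/4·1 + 1/2·3/4 + 1/4·1/2 = 3/4.
Similarly for Rh via the mother's Rh distribution: P(Rh+) = 1.
Independent loci: 3/4 × 1 = 3/4.

3/4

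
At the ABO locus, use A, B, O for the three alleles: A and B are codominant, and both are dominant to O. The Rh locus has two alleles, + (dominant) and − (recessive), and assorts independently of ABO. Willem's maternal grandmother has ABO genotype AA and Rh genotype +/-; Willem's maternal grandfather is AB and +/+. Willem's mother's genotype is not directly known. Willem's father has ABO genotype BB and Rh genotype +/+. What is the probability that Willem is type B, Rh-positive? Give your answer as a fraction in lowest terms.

1/4

Willem's mother's ABO genotype from AA × AB: 1/2 AA, 1/2 AB.
Crossing each possibility with the father BB and summing P(type B): 1/2·0 + 1/2·1/2 = 1/4.
Similarly for Rh via the mother's Rh distribution: P(Rh+) = 1.
Independent loci: 1/4 × 1 = 1/4.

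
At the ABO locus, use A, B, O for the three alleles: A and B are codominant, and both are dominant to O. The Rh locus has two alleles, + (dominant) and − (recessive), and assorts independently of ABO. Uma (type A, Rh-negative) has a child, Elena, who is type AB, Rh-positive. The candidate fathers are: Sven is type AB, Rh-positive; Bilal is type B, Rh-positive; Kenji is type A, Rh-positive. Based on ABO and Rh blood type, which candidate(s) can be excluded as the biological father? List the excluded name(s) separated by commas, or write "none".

Kenji

A candidate is excluded only if no genotype consistent with his phenotype could produce a type AB, Rh-positive child with a type A, Rh-negative mother.
Kenji (type A, Rh+): no genotype consistent with that phenotype can produce a type-AB Rh+ child with a type-A mother.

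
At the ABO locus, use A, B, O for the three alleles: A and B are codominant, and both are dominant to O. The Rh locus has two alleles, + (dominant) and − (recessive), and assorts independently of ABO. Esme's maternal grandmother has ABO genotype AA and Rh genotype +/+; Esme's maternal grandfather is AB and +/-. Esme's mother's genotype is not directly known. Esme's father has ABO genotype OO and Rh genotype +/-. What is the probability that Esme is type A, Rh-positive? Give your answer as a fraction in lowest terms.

Esme's mother's ABO genotype from AA × AB: 1/2 AA, 1/2 AB.
Crossing each possibility with the father OO and summing P(type A): 1/2·1 + 1/2·1/2 = 3/4.
Similarly for Rh via the mother's Rh distribution: P(Rh+) = 7/8.
Independent loci: 3/4 × 7/8 = 21/32.

21/32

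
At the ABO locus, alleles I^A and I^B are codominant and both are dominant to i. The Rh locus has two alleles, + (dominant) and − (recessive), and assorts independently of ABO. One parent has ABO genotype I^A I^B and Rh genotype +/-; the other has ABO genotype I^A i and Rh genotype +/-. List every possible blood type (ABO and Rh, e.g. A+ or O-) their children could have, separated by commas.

A+, A-, B+, B-, AB+, AB-

Gametes from I^A I^B × I^A i give offspring ABO genotypes I^A I^A, I^A I^B, I^A i, I^B i, i.e. phenotypes A, B, AB.
Rh cross +/- × +/- → phenotypes Rh+, Rh-.
Combining independently: A+, A-, B+, B-, AB+, AB-.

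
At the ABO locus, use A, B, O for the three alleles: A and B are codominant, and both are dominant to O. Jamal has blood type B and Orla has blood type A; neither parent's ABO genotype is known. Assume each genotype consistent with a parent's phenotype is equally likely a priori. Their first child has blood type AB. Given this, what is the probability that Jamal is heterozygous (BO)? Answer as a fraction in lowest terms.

Possible genotypes: Jamal ∈ {BB, BO}; Orla ∈ {AA, AO}.
Weight each parental genotype pair by prior × P(type-AB child):
  BB × AA: posterior weight 4/9.
  BB × AO: posterior weight 2/9.
  BO × AA: posterior weight 2/9.
  BO × AO: posterior weight 1/9.
Sum the posterior weight over pairs where Jamal is BO: 1/3.

1/3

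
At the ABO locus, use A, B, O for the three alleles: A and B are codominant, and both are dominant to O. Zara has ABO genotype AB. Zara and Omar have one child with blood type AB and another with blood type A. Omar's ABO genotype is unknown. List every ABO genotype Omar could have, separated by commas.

AA, AB, AO, BO

For each candidate genotype of Omar, check whether crossing it with AB can produce every observed child phenotype.
  AA → possible child types {A, AB} ✓
  AB → possible child types {A, B, AB} ✓
  AO → possible child types {A, B, AB} ✓
  BB → possible child types {B, AB} ✗
  BO → possible child types {A, B, AB} ✓
  OO → possible child types {A, B} ✗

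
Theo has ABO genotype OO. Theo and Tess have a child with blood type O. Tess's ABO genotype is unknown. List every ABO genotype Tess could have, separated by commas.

AO, BO, OO

For each candidate genotype of Tess, check whether crossing it with OO can produce every observed child phenotype.
  AA → possible child types {A} ✗
  AB → possible child types {A, B} ✗
  AO → possible child types {O, A} ✓
  BB → possible child types {B} ✗
  BO → possible child types {O, B} ✓
  OO → possible child types {O} ✓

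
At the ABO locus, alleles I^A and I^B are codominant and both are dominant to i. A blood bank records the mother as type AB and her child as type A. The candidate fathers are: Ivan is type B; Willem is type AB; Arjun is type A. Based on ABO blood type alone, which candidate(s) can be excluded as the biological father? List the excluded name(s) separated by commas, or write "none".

none

A candidate is excluded only if no genotype consistent with his phenotype could produce a type A child with a type AB mother.
Every candidate has at least one consistent genotype combination, so none can be excluded.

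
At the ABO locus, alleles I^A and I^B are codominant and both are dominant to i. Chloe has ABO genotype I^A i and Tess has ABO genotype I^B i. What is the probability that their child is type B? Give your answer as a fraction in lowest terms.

1/4

ABO cross I^A i × I^B i → offspring phenotypes: 1/4 O, 1/4 A, 1/4 B, 1/4 AB.
So P(type B) = 1/4.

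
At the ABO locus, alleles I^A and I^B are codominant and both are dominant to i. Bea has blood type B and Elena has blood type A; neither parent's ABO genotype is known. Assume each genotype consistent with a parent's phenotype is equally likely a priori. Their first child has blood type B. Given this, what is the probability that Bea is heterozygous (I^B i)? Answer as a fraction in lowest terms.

1/3

Possible genotypes: Bea ∈ {I^B I^B, I^B i}; Elena ∈ {I^A I^A, I^A i}.
Weight each parental genotype pair by prior × P(type-B child):
  I^B I^B × I^A i: posterior weight 2/3.
  I^B i × I^A i: posterior weight 1/3.
Sum the posterior weight over pairs where Bea is I^B i: 1/3.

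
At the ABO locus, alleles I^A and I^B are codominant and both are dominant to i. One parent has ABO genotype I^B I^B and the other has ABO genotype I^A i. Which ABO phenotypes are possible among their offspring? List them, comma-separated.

Gametes from I^B I^B × I^A i give offspring ABO genotypes I^A I^B, I^B i, i.e. phenotypes B, AB.

B, AB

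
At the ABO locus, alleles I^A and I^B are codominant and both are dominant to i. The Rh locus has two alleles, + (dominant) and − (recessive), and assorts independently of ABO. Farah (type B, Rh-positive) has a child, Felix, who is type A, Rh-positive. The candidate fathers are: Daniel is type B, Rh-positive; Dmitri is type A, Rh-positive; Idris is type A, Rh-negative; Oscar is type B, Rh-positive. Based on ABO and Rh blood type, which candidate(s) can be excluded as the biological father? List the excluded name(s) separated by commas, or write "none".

A candidate is excluded only if no genotype consistent with his phenotype could produce a type A, Rh-positive child with a type B, Rh-positive mother.
Daniel (type B, Rh+): no genotype consistent with that phenotype can produce a type-A Rh+ child with a type-B mother.
Oscar (type B, Rh+): no genotype consistent with that phenotype can produce a type-A Rh+ child with a type-B mother.

Daniel, Oscar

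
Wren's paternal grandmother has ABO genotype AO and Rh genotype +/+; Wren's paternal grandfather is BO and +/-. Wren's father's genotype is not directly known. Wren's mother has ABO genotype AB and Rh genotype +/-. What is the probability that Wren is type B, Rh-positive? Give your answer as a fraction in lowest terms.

Wren's father's ABO genotype from AO × BO: 1/4 AB, 1/4 AO, 1/4 BO, 1/4 OO.
Crossing each possibility with the mother AB and summing P(type B): 1/4·1/4 + 1/4·1/4 + 1/4·1/2 + 1/4·1/2 = 3/8.
Similarly for Rh via the father's Rh distribution: P(Rh+) = 7/8.
Independent loci: 3/8 × 7/8 = 21/64.

21/64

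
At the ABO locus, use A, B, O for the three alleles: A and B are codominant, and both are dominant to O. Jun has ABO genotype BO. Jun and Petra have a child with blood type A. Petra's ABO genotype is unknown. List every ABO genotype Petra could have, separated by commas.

AA, AB, AO

For each candidate genotype of Petra, check whether crossing it with BO can produce every observed child phenotype.
  AA → possible child types {A, AB} ✓
  AB → possible child types {A, B, AB} ✓
  AO → possible child types {O, A, B, AB} ✓
  BB → possible child types {B} ✗
  BO → possible child types {O, B} ✗
  OO → possible child types {O, B} ✗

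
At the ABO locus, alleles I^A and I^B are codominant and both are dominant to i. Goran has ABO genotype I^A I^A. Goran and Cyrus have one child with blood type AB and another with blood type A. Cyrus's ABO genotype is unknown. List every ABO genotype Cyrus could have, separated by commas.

For each candidate genotype of Cyrus, check whether crossing it with I^A I^A can produce every observed child phenotype.
  I^A I^A → possible child types {A} ✗
  I^A I^B → possible child types {A, AB} ✓
  I^A i → possible child types {A} ✗
  I^B I^B → possible child types {AB} ✗
  I^B i → possible child types {A, AB} ✓
  i i → possible child types {A} ✗

I^A I^B, I^B i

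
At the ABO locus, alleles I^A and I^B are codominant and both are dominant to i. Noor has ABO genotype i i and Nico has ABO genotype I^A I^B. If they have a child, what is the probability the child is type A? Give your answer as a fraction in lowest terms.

ABO cross i i × I^A I^B → offspring phenotypes: 1/2 A, 1/2 B.
So P(type A) = 1/2.

1/2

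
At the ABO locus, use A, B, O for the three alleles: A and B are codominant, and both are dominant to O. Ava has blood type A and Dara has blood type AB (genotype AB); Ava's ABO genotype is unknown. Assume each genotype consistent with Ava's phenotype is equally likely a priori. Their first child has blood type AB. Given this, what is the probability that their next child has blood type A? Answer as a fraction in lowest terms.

1/2

Possible genotypes: Ava ∈ {AA, AO}; Dara ∈ {AB}.
Weight each parental genotype pair by prior × P(type-AB child):
  AA × AB: posterior weight 2/3; P(next child type A) = 1/2.
  AO × AB: posterior weight 1/3; P(next child type A) = 1/2.
Weighted sum = 1/2.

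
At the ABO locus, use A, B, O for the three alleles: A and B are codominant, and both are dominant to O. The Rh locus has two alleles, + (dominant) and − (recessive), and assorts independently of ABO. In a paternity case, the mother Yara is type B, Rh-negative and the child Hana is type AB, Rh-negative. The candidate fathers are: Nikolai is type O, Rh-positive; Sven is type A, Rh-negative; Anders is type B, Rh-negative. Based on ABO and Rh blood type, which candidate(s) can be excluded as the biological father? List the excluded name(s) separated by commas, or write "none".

Nikolai, Anders

A candidate is excluded only if no genotype consistent with his phenotype could produce a type AB, Rh-negative child with a type B, Rh-negative mother.
Nikolai (type O, Rh+): no genotype consistent with that phenotype can produce a type-AB Rh- child with a type-B mother.
Anders (type B, Rh-): no genotype consistent with that phenotype can produce a type-AB Rh- child with a type-B mother.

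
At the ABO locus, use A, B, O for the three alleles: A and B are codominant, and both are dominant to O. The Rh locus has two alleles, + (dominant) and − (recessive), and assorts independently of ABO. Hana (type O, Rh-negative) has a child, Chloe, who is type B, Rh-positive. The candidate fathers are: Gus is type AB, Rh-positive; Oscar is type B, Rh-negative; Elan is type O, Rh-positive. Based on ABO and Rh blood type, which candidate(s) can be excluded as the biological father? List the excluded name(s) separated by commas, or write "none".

Oscar, Elan

A candidate is excluded only if no genotype consistent with his phenotype could produce a type B, Rh-positive child with a type O, Rh-negative mother.
Oscar (type B, Rh-): no genotype consistent with that phenotype can produce a type-B Rh+ child with a type-O mother.
Elan (type O, Rh+): no genotype consistent with that phenotype can produce a type-B Rh+ child with a type-O mother.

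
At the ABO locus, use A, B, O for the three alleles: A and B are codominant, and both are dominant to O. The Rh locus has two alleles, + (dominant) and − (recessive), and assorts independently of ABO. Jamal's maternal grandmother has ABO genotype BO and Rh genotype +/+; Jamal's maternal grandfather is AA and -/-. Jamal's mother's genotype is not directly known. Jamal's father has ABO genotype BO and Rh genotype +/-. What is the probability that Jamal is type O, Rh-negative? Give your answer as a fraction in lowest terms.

Jamal's mother's ABO genotype from BO × AA: 1/2 AB, 1/2 AO.
Crossing each possibility with the father BO and summing P(type O): 1/2·0 + 1/2·1/4 = 1/8.
Similarly for Rh via the mother's Rh distribution: P(Rh-) = 1/4.
Independent loci: 1/8 × 1/4 = 1/32.

1/32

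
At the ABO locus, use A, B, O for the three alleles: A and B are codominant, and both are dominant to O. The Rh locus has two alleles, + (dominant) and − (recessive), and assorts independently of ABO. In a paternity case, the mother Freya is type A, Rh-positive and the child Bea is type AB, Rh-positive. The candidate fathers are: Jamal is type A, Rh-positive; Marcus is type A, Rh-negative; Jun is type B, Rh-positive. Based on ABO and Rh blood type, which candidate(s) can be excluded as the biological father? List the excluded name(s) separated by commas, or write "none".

A candidate is excluded only if no genotype consistent with his phenotype could produce a type AB, Rh-positive child with a type A, Rh-positive mother.
Jamal (type A, Rh+): no genotype consistent with that phenotype can produce a type-AB Rh+ child with a type-A mother.
Marcus (type A, Rh-): no genotype consistent with that phenotype can produce a type-AB Rh+ child with a type-A mother.

Jamal, Marcus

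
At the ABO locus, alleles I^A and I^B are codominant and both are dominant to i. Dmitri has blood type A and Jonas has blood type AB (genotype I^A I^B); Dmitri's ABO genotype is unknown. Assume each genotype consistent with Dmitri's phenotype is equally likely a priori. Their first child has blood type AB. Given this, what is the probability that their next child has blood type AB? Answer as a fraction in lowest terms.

5/12

Possible genotypes: Dmitri ∈ {I^A I^A, I^A i}; Jonas ∈ {I^A I^B}.
Weight each parental genotype pair by prior × P(type-AB child):
  I^A I^A × I^A I^B: posterior weight 2/3; P(next child type AB) = 1/2.
  I^A i × I^A I^B: posterior weight 1/3; P(next child type AB) = 1/4.
Weighted sum = 5/12.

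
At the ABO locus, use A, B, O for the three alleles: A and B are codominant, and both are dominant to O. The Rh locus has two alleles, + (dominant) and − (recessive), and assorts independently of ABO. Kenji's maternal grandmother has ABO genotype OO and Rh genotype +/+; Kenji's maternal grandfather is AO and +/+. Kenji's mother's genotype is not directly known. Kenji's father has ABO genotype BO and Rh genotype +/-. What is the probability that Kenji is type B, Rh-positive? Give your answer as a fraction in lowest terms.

Kenji's mother's ABO genotype from OO × AO: 1/2 AO, 1/2 OO.
Crossing each possibility with the father BO and summing P(type B): 1/2·1/4 + 1/2·1/2 = 3/8.
Similarly for Rh via the mother's Rh distribution: P(Rh+) = 1.
Independent loci: 3/8 × 1 = 3/8.

3/8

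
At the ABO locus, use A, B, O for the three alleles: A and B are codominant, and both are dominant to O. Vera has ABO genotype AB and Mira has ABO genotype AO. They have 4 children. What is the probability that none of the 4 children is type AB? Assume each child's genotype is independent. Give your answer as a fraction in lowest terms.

ABO cross AB × AO → 1/2 A, 1/4 B, 1/4 AB.
So P(type AB) = 1/4 per child.
P(not type AB) = 3/4 for one child; (3/4)^4 = 81/256.

81/256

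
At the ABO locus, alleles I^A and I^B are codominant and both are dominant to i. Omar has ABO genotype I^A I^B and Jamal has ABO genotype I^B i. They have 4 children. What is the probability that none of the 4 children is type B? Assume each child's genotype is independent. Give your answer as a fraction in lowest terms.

1/16

ABO cross I^A I^B × I^B i → 1/4 A, 1/2 B, 1/4 AB.
So P(type B) = 1/2 per child.
P(not type B) = 1/2 for one child; (1/2)^4 = 1/16.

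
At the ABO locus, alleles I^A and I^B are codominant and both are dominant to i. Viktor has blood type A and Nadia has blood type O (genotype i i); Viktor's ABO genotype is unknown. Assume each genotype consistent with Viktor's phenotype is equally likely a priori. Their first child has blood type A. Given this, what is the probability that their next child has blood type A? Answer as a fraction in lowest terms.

Possible genotypes: Viktor ∈ {I^A I^A, I^A i}; Nadia ∈ {i i}.
Weight each parental genotype pair by prior × P(type-A child):
  I^A I^A × i i: posterior weight 2/3; P(next child type A) = 1.
  I^A i × i i: posterior weight 1/3; P(next child type A) = 1/2.
Weighted sum = 5/6.

5/6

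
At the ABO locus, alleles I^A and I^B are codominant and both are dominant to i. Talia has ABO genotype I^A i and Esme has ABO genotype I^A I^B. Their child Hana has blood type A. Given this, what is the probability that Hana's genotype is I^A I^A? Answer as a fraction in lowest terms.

Cross I^A i × I^A I^B → 1/4 I^A I^A, 1/4 I^A I^B, 1/4 I^A i, 1/4 I^B i.
Type-A genotypes among offspring: I^A I^A (1/4), I^A i (1/4); total 1/2.
P(I^A I^A | type A) = (1/4) / (1/2) = 1/2.

1/2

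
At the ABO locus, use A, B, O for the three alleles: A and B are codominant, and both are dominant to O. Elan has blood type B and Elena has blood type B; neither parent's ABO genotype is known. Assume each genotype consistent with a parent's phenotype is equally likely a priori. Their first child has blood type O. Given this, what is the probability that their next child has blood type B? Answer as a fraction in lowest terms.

Possible genotypes: Elan ∈ {BB, BO}; Elena ∈ {BB, BO}.
Weight each parental genotype pair by prior × P(type-O child):
  BO × BO: posterior weight 1; P(next child type B) = 3/4.
Weighted sum = 3/4.

3/4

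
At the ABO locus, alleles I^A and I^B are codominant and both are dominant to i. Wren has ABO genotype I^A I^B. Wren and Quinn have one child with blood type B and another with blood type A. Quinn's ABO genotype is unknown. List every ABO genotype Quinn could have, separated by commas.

I^A I^B, I^A i, I^B i, i i

For each candidate genotype of Quinn, check whether crossing it with I^A I^B can produce every observed child phenotype.
  I^A I^A → possible child types {A, AB} ✗
  I^A I^B → possible child types {A, B, AB} ✓
  I^A i → possible child types {A, B, AB} ✓
  I^B I^B → possible child types {B, AB} ✗
  I^B i → possible child types {A, B, AB} ✓
  i i → possible child types {A, B} ✓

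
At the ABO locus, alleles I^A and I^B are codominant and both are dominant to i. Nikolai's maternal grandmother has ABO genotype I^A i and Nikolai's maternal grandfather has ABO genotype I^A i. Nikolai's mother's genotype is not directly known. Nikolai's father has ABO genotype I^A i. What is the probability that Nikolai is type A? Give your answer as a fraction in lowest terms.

3/4

Nikolai's mother's ABO genotype from I^A i × I^A i: 1/4 I^A I^A, 1/2 I^A i, 1/4 i i.
Crossing each possibility with the father I^A i and summing P(type A): 1/4·1 + 1/2·3/4 + 1/4·1/2 = 3/4.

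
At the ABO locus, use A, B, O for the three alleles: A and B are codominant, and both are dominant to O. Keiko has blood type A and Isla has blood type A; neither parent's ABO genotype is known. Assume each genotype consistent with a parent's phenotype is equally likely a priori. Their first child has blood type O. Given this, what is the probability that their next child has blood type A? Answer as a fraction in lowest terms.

3/4

Possible genotypes: Keiko ∈ {AA, AO}; Isla ∈ {AA, AO}.
Weight each parental genotype pair by prior × P(type-O child):
  AO × AO: posterior weight 1; P(next child type A) = 3/4.
Weighted sum = 3/4.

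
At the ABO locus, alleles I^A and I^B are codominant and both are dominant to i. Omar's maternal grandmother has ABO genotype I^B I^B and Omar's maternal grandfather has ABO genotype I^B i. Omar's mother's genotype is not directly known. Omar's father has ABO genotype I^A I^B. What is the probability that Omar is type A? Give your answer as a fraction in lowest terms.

1/8

Omar's mother's ABO genotype from I^B I^B × I^B i: 1/2 I^B I^B, 1/2 I^B i.
Crossing each possibility with the father I^A I^B and summing P(type A): 1/2·0 + 1/2·1/4 = 1/8.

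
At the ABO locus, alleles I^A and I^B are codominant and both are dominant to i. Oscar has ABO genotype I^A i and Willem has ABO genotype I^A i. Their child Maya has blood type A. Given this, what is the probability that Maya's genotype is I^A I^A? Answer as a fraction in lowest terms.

1/3

Cross I^A i × I^A i → 1/4 I^A I^A, 1/2 I^A i, 1/4 i i.
Type-A genotypes among offspring: I^A I^A (1/4), I^A i (1/2); total 3/4.
P(I^A I^A | type A) = (1/4) / (3/4) = 1/3.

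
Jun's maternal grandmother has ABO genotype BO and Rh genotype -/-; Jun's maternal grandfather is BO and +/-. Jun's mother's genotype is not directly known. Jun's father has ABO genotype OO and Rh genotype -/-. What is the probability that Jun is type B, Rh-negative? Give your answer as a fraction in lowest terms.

Jun's mother's ABO genotype from BO × BO: 1/4 BB, 1/2 BO, 1/4 OO.
Crossing each possibility with the father OO and summing P(type B): 1/4·1 + 1/2·1/2 + 1/4·0 = 1/2.
Similarly for Rh via the mother's Rh distribution: P(Rh-) = 3/4.
Independent loci: 1/2 × 3/4 = 3/8.

3/8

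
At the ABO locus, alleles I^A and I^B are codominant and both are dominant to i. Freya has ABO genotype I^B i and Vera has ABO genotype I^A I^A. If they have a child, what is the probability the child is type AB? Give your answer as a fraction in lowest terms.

1/2

ABO cross I^B i × I^A I^A → offspring phenotypes: 1/2 A, 1/2 AB.
So P(type AB) = 1/2.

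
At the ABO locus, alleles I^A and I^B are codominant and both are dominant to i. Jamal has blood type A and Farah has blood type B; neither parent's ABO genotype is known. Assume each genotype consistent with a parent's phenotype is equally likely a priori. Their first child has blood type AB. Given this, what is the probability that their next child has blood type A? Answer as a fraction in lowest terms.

5/36

Possible genotypes: Jamal ∈ {I^A I^A, I^A i}; Farah ∈ {I^B I^B, I^B i}.
Weight each parental genotype pair by prior × P(type-AB child):
  I^A I^A × I^B I^B: posterior weight 4/9; P(next child type A) = 0.
  I^A I^A × I^B i: posterior weight 2/9; P(next child type A) = 1/2.
  I^A i × I^B I^B: posterior weight 2/9; P(next child type A) = 0.
  I^A i × I^B i: posterior weight 1/9; P(next child type A) = 1/4.
Weighted sum = 5/36.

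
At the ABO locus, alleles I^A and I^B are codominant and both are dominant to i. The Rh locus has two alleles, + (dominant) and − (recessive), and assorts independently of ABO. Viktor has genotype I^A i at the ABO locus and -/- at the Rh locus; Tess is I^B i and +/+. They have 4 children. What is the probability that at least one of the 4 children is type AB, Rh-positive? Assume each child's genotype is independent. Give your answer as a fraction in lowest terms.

ABO cross I^A i × I^B i → 1/4 O, 1/4 A, 1/4 B, 1/4 AB.
Rh cross -/- × +/+ → 1 Rh+; so P(type AB, Rh-positive) = 1/4 × 1 = 1/4 per child.
P(none) = (3/4)^4 = 81/256; P(at least one) = 1 − 81/256 = 175/256.

175/256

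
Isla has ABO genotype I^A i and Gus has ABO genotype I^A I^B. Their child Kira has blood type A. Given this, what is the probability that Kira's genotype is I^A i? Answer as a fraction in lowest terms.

1/2

Cross I^A i × I^A I^B → 1/4 I^A I^A, 1/4 I^A I^B, 1/4 I^A i, 1/4 I^B i.
Type-A genotypes among offspring: I^A I^A (1/4), I^A i (1/4); total 1/2.
P(I^A i | type A) = (1/4) / (1/2) = 1/2.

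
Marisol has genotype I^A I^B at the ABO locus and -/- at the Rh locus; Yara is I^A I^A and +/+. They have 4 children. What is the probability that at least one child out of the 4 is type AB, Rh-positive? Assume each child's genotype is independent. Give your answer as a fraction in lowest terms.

ABO cross I^A I^B × I^A I^A → 1/2 A, 1/2 AB.
Rh cross -/- × +/+ → 1 Rh+; so P(type AB, Rh-positive) = 1/2 × 1 = 1/2 per child.
P(none) = (1/2)^4 = 1/16; P(at least one) = 1 − 1/16 = 15/16.

15/16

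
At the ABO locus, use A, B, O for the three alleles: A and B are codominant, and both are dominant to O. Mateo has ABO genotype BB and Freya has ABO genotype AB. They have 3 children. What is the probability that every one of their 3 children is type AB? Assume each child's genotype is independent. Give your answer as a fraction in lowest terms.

ABO cross BB × AB → 1/2 B, 1/2 AB.
So P(type AB) = 1/2 per child.
All 3 independent: (1/2)^3 = 1/8.

1/8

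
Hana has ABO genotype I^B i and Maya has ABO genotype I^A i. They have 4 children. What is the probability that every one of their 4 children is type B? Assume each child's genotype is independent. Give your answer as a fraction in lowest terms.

1/256

ABO cross I^B i × I^A i → 1/4 O, 1/4 A, 1/4 B, 1/4 AB.
So P(type B) = 1/4 per child.
All 4 independent: (1/4)^4 = 1/256.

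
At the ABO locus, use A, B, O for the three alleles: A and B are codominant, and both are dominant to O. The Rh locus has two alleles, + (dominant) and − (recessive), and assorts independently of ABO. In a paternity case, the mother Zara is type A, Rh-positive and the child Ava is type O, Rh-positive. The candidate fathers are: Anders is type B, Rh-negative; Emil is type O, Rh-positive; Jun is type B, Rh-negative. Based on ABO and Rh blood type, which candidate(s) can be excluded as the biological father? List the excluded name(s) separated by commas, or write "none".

none

A candidate is excluded only if no genotype consistent with his phenotype could produce a type O, Rh-positive child with a type A, Rh-positive mother.
Every candidate has at least one consistent genotype combination, so none can be excluded.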